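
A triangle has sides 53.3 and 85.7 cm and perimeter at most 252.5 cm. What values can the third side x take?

Triangle inequality alone gives 32.4 < x < 139.0.
The perimeter condition gives x ≤ 252.5 − 53.3 − 85.7 = 113.5.
Intersecting the two: 32.4 < x ≤ 113.5.

32.4 < x ≤ 113.5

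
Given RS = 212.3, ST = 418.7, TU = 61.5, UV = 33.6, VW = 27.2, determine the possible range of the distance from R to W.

84.1 ≤ RW ≤ 753.3

The maximum is all hops collinear in one direction: 212.3 + 418.7 + 61.5 + 33.6 + 27.2 = 753.3.
The longest hop is 418.7; the others sum to 334.6. Folding the others back against it leaves at least 418.7 − 334.6 = 84.1.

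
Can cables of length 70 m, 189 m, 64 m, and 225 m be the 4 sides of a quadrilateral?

A quadrilateral exists iff every side is shorter than the sum of the others — equivalently, the longest side is less than the sum of the rest.
Longest side 225 < 323 (sum of the remaining 3), so yes.

Yes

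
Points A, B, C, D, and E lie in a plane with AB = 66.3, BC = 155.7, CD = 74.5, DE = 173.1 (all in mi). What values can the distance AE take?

0 ≤ AE ≤ 469.6 mi

The maximum is all hops collinear in one direction: 66.3 + 155.7 + 74.5 + 173.1 = 469.6.
The longest hop is 173.1; the others sum to 296.5. Since 173.1 ≤ 296.5, the path can fold back on itself completely, so the minimum distance is 0.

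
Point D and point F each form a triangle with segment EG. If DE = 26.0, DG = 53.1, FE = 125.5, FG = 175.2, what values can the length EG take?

49.7 < EG < 79.1

From triangle DEG: |26.0 − 53.1| < EG < 26.0 + 53.1, i.e. 27.1 < EG < 79.1.
From triangle FEG: 49.7 < EG < 300.7.
Both must hold, so EG lies in the intersection.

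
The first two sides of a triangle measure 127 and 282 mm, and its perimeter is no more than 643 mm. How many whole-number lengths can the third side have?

Triangle inequality: 155 < x < 409. Perimeter ≤ 643 gives x ≤ 643 − 127 − 282 = 234.
So 155 < x ≤ 234; integers 156 through 234: 79 values.

79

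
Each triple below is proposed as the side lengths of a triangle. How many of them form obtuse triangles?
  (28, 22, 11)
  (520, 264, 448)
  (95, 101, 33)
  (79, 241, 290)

3

(28,22,11): 11²+22² = 605 < 784 = 28² → obtuse
(520,264,448): 264²+448² = 270400 = 520² → right
(95,101,33): 33²+95² = 10114 < 10201 = 101² → obtuse
(79,241,290): 79²+241² = 64322 < 84100 = 290² → obtuse
3 of the 4 are obtuse.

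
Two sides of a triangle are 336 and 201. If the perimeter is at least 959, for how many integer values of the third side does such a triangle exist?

115

Triangle inequality: 135 < x < 537. Perimeter ≥ 959 gives x ≥ 959 − 336 − 201 = 422.
So 422 ≤ x < 537; integers 422 through 536: 115 values.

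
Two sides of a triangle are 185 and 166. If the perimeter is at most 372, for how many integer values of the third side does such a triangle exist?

Triangle inequality: 19 < x < 351. Perimeter ≤ 372 gives x ≤ 372 − 185 − 166 = 21.
So 19 < x ≤ 21; integers 20 through 21: 2 values.

2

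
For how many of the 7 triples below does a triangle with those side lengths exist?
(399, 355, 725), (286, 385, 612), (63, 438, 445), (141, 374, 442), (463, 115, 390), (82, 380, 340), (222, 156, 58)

6

(355,399,725): 355+399 > 725 → valid
(286,385,612): 286+385 > 612 → valid
(63,438,445): 63+438 > 445 → valid
(141,374,442): 141+374 > 442 → valid
(115,390,463): 115+390 > 463 → valid
(82,340,380): 82+340 > 380 → valid
(58,156,222): 58+156 ≤ 222 → not valid
6 of the 7 triples form a triangle.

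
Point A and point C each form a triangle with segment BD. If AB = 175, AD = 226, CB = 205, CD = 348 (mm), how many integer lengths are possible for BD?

257

From triangle ABD: 51 < BD < 401.
From triangle CBD: 143 < BD < 553.
Intersection: 143 < BD < 401, so integers 144 through 400: 257 values.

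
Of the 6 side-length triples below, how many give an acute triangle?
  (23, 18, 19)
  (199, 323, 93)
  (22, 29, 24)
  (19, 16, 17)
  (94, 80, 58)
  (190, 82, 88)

4

(23,18,19): 18²+19² = 685 > 529 = 23² → acute
(199,323,93): 93+199 ≤ 323, not a triangle
(22,29,24): 22²+24² = 1060 > 841 = 29² → acute
(19,16,17): 16²+17² = 545 > 361 = 19² → acute
(94,80,58): 58²+80² = 9764 > 8836 = 94² → acute
(190,82,88): 82+88 ≤ 190, not a triangle
4 of the 6 are acute.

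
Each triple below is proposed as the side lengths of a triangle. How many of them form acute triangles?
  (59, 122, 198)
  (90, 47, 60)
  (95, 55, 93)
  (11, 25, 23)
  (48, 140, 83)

(59,122,198): 59+122 ≤ 198, not a triangle
(90,47,60): 47²+60² = 5809 < 8100 = 90² → obtuse
(95,55,93): 55²+93² = 11674 > 9025 = 95² → acute
(11,25,23): 11²+23² = 650 > 625 = 25² → acute
(48,140,83): 48+83 ≤ 140, not a triangle
2 of the 5 are acute.

2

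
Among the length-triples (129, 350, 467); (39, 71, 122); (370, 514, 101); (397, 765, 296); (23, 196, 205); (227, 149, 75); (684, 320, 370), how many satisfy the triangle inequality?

3

(129,350,467): 129+350 > 467 → valid
(39,71,122): 39+71 ≤ 122 → not valid
(101,370,514): 101+370 ≤ 514 → not valid
(296,397,765): 296+397 ≤ 765 → not valid
(23,196,205): 23+196 > 205 → valid
(75,149,227): 75+149 ≤ 227 → not valid
(320,370,684): 320+370 > 684 → valid
3 of the 7 triples form a triangle.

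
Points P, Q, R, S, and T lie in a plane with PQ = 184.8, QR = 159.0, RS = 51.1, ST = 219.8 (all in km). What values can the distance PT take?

The maximum is all hops collinear in one direction: 184.8 + 159.0 + 51.1 + 219.8 = 614.7.
The longest hop is 219.8; the others sum to 394.9. Since 219.8 ≤ 394.9, the path can fold back on itself completely, so the minimum distance is 0.

0 ≤ PT ≤ 614.7 km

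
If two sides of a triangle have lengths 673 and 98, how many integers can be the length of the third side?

195

The third side lies in the open interval (575, 771).
Integers from 576 to 770 inclusive: 770 − 576 + 1 = 195.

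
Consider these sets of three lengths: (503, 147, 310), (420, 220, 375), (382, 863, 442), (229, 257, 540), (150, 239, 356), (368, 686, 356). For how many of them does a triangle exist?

(147,310,503): 147+310 ≤ 503 → not valid
(220,375,420): 220+375 > 420 → valid
(382,442,863): 382+442 ≤ 863 → not valid
(229,257,540): 229+257 ≤ 540 → not valid
(150,239,356): 150+239 > 356 → valid
(356,368,686): 356+368 > 686 → valid
3 of the 6 triples form a triangle.

3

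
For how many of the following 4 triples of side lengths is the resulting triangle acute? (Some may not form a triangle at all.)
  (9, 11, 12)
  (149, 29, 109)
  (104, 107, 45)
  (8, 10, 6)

(9,11,12): 9²+11² = 202 > 144 = 12² → acute
(149,29,109): 29+109 ≤ 149, not a triangle
(104,107,45): 45²+104² = 12841 > 11449 = 107² → acute
(8,10,6): 6²+8² = 100 = 10² → right
2 of the 4 are acute.

2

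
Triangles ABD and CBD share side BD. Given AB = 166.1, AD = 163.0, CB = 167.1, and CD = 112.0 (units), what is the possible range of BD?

55.1 < BD < 279.1

From triangle ABD: |166.1 − 163.0| < BD < 166.1 + 163.0, i.e. 3.1 < BD < 329.1.
From triangle CBD: 55.1 < BD < 279.1.
Both must hold, so BD lies in the intersection.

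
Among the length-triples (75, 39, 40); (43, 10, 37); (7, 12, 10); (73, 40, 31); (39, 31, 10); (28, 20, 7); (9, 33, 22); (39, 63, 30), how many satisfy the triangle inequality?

5

(39,40,75): 39+40 > 75 → valid
(10,37,43): 10+37 > 43 → valid
(7,10,12): 7+10 > 12 → valid
(31,40,73): 31+40 ≤ 73 → not valid
(10,31,39): 10+31 > 39 → valid
(7,20,28): 7+20 ≤ 28 → not valid
(9,22,33): 9+22 ≤ 33 → not valid
(30,39,63): 30+39 > 63 → valid
5 of the 8 triples form a triangle.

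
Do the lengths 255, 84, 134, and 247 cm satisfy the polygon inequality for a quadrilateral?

A quadrilateral exists iff every side is shorter than the sum of the others — equivalently, the longest side is less than the sum of the rest.
Longest side 255 < 465 (sum of the remaining 3), so yes.

Yes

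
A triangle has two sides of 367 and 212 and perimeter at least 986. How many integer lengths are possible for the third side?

Triangle inequality: 155 < x < 579. Perimeter ≥ 986 gives x ≥ 986 − 367 − 212 = 407.
So 407 ≤ x < 579; integers 407 through 578: 172 values.

172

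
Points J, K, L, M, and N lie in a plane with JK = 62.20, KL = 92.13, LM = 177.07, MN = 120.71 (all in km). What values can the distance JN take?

0 ≤ JN ≤ 452.11 km

The maximum is all hops collinear in one direction: 62.20 + 92.13 + 177.07 + 120.71 = 452.11.
The longest hop is 177.07; the others sum to 275.04. Since 177.07 ≤ 275.04, the path can fold back on itself completely, so the minimum distance is 0.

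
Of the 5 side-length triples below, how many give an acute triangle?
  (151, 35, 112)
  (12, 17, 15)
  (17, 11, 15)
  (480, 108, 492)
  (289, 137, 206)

2

(151,35,112): 35+112 ≤ 151, not a triangle
(12,17,15): 12²+15² = 369 > 289 = 17² → acute
(17,11,15): 11²+15² = 346 > 289 = 17² → acute
(480,108,492): 108²+480² = 242064 = 492² → right
(289,137,206): 137²+206² = 61205 < 83521 = 289² → obtuse
2 of the 5 are acute.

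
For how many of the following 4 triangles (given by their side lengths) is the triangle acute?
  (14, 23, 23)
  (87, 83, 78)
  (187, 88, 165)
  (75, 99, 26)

(14,23,23): 14²+23² = 725 > 529 = 23² → acute
(87,83,78): 78²+83² = 12973 > 7569 = 87² → acute
(187,88,165): 88²+165² = 34969 = 187² → right
(75,99,26): 26²+75² = 6301 < 9801 = 99² → obtuse
2 of the 4 are acute.

2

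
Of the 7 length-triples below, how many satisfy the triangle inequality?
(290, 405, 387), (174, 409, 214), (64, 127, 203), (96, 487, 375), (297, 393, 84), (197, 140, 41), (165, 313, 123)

1

(290,387,405): 290+387 > 405 → valid
(174,214,409): 174+214 ≤ 409 → not valid
(64,127,203): 64+127 ≤ 203 → not valid
(96,375,487): 96+375 ≤ 487 → not valid
(84,297,393): 84+297 ≤ 393 → not valid
(41,140,197): 41+140 ≤ 197 → not valid
(123,165,313): 123+165 ≤ 313 → not valid
1 of the 7 triples forms a triangle.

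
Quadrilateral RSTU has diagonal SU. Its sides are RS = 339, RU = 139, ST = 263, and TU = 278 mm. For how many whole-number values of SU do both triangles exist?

277

From triangle RSU: 200 < SU < 478.
From triangle TSU: 15 < SU < 541.
Intersection: 200 < SU < 478, so integers 201 through 477: 277 values.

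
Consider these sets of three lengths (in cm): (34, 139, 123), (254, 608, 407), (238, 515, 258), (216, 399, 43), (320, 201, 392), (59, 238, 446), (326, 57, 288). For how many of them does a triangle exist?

4

(34,123,139): 34+123 > 139 → valid
(254,407,608): 254+407 > 608 → valid
(238,258,515): 238+258 ≤ 515 → not valid
(43,216,399): 43+216 ≤ 399 → not valid
(201,320,392): 201+320 > 392 → valid
(59,238,446): 59+238 ≤ 446 → not valid
(57,288,326): 57+288 > 326 → valid
4 of the 7 triples form a triangle.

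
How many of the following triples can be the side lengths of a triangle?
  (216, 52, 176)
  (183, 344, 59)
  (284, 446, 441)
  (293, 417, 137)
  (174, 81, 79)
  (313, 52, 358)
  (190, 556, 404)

(52,176,216): 52+176 > 216 → valid
(59,183,344): 59+183 ≤ 344 → not valid
(284,441,446): 284+441 > 446 → valid
(137,293,417): 137+293 > 417 → valid
(79,81,174): 79+81 ≤ 174 → not valid
(52,313,358): 52+313 > 358 → valid
(190,404,556): 190+404 > 556 → valid
5 of the 7 triples form a triangle.

5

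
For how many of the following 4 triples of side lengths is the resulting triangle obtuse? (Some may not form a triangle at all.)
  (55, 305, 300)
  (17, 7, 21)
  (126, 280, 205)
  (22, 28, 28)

2

(55,305,300): 55²+300² = 93025 = 305² → right
(17,7,21): 7²+17² = 338 < 441 = 21² → obtuse
(126,280,205): 126²+205² = 57901 < 78400 = 280² → obtuse
(22,28,28): 22²+28² = 1268 > 784 = 28² → acute
2 of the 4 are obtuse.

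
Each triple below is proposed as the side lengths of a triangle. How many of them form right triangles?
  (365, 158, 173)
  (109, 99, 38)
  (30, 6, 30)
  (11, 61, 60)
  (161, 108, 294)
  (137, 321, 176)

(365,158,173): 158+173 ≤ 365, not a triangle
(109,99,38): 38²+99² = 11245 < 11881 = 109² → obtuse
(30,6,30): 6²+30² = 936 > 900 = 30² → acute
(11,61,60): 11²+60² = 3721 = 61² → right
(161,108,294): 108+161 ≤ 294, not a triangle
(137,321,176): 137+176 ≤ 321, not a triangle
1 of the 6 is right.

1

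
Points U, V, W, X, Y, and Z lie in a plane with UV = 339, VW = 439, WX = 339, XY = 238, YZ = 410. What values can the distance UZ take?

The maximum is all hops collinear in one direction: 339 + 439 + 339 + 238 + 410 = 1765.
The longest hop is 439; the others sum to 1326. Since 439 ≤ 1326, the path can fold back on itself completely, so the minimum distance is 0.

0 ≤ UZ ≤ 1765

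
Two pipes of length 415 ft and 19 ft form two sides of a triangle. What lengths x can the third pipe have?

396 < x < 434

By the triangle inequality, x must be less than 415 + 19 = 434 and greater than |415 − 19| = 396.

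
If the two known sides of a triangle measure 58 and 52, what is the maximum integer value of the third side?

109

The third side must be strictly less than 58 + 52 = 110.
The largest integer below 110 is 109.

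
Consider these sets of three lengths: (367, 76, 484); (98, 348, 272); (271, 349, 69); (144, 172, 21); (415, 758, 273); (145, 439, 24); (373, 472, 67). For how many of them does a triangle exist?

(76,367,484): 76+367 ≤ 484 → not valid
(98,272,348): 98+272 > 348 → valid
(69,271,349): 69+271 ≤ 349 → not valid
(21,144,172): 21+144 ≤ 172 → not valid
(273,415,758): 273+415 ≤ 758 → not valid
(24,145,439): 24+145 ≤ 439 → not valid
(67,373,472): 67+373 ≤ 472 → not valid
1 of the 7 triples forms a triangle.

1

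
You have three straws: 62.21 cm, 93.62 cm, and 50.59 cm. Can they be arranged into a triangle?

Yes

The longest side is 93.62, and the other two sum to 112.80.
Since 112.80 > 93.62, the triangle inequality holds.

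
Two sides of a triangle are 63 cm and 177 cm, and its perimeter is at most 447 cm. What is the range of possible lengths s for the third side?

Triangle inequality alone gives 114 < s < 240.
The perimeter condition gives s ≤ 447 − 63 − 177 = 207.
Intersecting the two: 114 < s ≤ 207.

114 < s ≤ 207 cm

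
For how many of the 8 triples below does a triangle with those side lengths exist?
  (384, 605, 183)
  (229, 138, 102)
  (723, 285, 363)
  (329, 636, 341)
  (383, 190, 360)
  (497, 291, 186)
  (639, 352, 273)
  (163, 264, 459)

3

(183,384,605): 183+384 ≤ 605 → not valid
(102,138,229): 102+138 > 229 → valid
(285,363,723): 285+363 ≤ 723 → not valid
(329,341,636): 329+341 > 636 → valid
(190,360,383): 190+360 > 383 → valid
(186,291,497): 186+291 ≤ 497 → not valid
(273,352,639): 273+352 ≤ 639 → not valid
(163,264,459): 163+264 ≤ 459 → not valid
3 of the 8 triples form a triangle.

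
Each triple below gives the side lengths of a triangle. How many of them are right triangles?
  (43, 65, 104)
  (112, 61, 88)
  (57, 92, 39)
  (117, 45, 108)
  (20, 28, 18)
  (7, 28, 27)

(43,65,104): 43²+65² = 6074 < 10816 = 104² → obtuse
(112,61,88): 61²+88² = 11465 < 12544 = 112² → obtuse
(57,92,39): 39²+57² = 4770 < 8464 = 92² → obtuse
(117,45,108): 45²+108² = 13689 = 117² → right
(20,28,18): 18²+20² = 724 < 784 = 28² → obtuse
(7,28,27): 7²+27² = 778 < 784 = 28² → obtuse
1 of the 6 is right.

1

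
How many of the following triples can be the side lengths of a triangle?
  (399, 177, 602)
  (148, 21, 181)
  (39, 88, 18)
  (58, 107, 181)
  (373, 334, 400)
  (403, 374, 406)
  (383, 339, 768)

2

(177,399,602): 177+399 ≤ 602 → not valid
(21,148,181): 21+148 ≤ 181 → not valid
(18,39,88): 18+39 ≤ 88 → not valid
(58,107,181): 58+107 ≤ 181 → not valid
(334,373,400): 334+373 > 400 → valid
(374,403,406): 374+403 > 406 → valid
(339,383,768): 339+383 ≤ 768 → not valid
2 of the 7 triples form a triangle.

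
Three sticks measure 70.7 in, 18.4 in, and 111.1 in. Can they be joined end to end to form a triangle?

The longest side is 111.1, but the other two sum to only 89.1.
89.1 < 111.1, so the triangle inequality fails.

No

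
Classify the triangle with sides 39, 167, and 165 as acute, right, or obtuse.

acute

Compare the square of the longest side to the sum of squares of the other two: 39² + 165² = 28746 > 27889 = 167².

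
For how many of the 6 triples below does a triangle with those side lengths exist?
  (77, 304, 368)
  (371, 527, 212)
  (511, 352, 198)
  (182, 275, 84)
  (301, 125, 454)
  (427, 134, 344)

4

(77,304,368): 77+304 > 368 → valid
(212,371,527): 212+371 > 527 → valid
(198,352,511): 198+352 > 511 → valid
(84,182,275): 84+182 ≤ 275 → not valid
(125,301,454): 125+301 ≤ 454 → not valid
(134,344,427): 134+344 > 427 → valid
4 of the 6 triples form a triangle.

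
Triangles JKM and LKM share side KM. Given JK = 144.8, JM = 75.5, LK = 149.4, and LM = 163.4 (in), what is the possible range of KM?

From triangle JKM: |144.8 − 75.5| < KM < 144.8 + 75.5, i.e. 69.3 < KM < 220.3.
From triangle LKM: 14.0 < KM < 312.8.
Both must hold, so KM lies in the intersection.

69.3 < KM < 220.3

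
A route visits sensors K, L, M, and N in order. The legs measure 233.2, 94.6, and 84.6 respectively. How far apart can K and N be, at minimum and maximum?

The maximum is all hops collinear in one direction: 233.2 + 94.6 + 84.6 = 412.4.
The longest hop is 233.2; the others sum to 179.2. Folding the others back against it leaves at least 233.2 − 179.2 = 54.0.

54.0 ≤ KN ≤ 412.4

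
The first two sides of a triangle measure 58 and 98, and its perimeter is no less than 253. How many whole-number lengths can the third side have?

Triangle inequality: 40 < x < 156. Perimeter ≥ 253 gives x ≥ 253 − 58 − 98 = 97.
So 97 ≤ x < 156; integers 97 through 155: 59 values.

59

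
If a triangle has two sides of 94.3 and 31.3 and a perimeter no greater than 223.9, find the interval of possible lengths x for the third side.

63.0 < x ≤ 98.3

Triangle inequality alone gives 63.0 < x < 125.6.
The perimeter condition gives x ≤ 223.9 − 94.3 − 31.3 = 98.3.
Intersecting the two: 63.0 < x ≤ 98.3.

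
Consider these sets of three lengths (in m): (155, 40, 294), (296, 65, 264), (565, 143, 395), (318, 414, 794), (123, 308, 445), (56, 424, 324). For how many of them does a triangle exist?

1

(40,155,294): 40+155 ≤ 294 → not valid
(65,264,296): 65+264 > 296 → valid
(143,395,565): 143+395 ≤ 565 → not valid
(318,414,794): 318+414 ≤ 794 → not valid
(123,308,445): 123+308 ≤ 445 → not valid
(56,324,424): 56+324 ≤ 424 → not valid
1 of the 6 triples forms a triangle.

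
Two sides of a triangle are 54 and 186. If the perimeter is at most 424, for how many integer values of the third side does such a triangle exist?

52

Triangle inequality: 132 < x < 240. Perimeter ≤ 424 gives x ≤ 424 − 54 − 186 = 184.
So 132 < x ≤ 184; integers 133 through 184: 52 values.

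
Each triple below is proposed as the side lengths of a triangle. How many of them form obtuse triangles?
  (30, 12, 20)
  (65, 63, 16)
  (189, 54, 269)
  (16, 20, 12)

1

(30,12,20): 12²+20² = 544 < 900 = 30² → obtuse
(65,63,16): 16²+63² = 4225 = 65² → right
(189,54,269): 54+189 ≤ 269, not a triangle
(16,20,12): 12²+16² = 400 = 20² → right
1 of the 4 is obtuse.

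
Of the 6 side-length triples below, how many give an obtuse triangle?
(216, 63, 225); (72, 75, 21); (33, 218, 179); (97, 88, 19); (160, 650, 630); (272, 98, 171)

(216,63,225): 63²+216² = 50625 = 225² → right
(72,75,21): 21²+72² = 5625 = 75² → right
(33,218,179): 33+179 ≤ 218, not a triangle
(97,88,19): 19²+88² = 8105 < 9409 = 97² → obtuse
(160,650,630): 160²+630² = 422500 = 650² → right
(272,98,171): 98+171 ≤ 272, not a triangle
1 of the 6 is obtuse.

1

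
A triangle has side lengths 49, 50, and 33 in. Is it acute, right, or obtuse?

acute

Compare the square of the longest side to the sum of squares of the other two: 33² + 49² = 3490 > 2500 = 50².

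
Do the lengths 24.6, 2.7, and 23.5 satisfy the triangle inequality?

The longest side is 24.6, and the other two sum to 26.2.
Since 26.2 > 24.6, the triangle inequality holds.

Yes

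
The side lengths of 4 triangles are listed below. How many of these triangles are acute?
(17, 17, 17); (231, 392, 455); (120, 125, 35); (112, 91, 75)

2

(17,17,17): 17²+17² = 578 > 289 = 17² → acute
(231,392,455): 231²+392² = 207025 = 455² → right
(120,125,35): 35²+120² = 15625 = 125² → right
(112,91,75): 75²+91² = 13906 > 12544 = 112² → acute
2 of the 4 are acute.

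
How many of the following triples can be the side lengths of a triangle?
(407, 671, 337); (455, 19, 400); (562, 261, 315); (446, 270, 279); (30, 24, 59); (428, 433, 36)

4

(337,407,671): 337+407 > 671 → valid
(19,400,455): 19+400 ≤ 455 → not valid
(261,315,562): 261+315 > 562 → valid
(270,279,446): 270+279 > 446 → valid
(24,30,59): 24+30 ≤ 59 → not valid
(36,428,433): 36+428 > 433 → valid
4 of the 6 triples form a triangle.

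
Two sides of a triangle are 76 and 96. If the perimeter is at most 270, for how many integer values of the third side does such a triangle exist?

78

Triangle inequality: 20 < x < 172. Perimeter ≤ 270 gives x ≤ 270 − 76 − 96 = 98.
So 20 < x ≤ 98; integers 21 through 98: 78 values.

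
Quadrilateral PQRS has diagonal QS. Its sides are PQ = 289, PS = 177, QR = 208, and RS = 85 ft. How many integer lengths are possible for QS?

From triangle PQS: 112 < QS < 466.
From triangle RQS: 123 < QS < 293.
Intersection: 123 < QS < 293, so integers 124 through 292: 169 values.

169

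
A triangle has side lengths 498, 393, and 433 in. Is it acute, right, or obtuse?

Compare the square of the longest side to the sum of squares of the other two: 393² + 433² = 341938 > 248004 = 498².

acute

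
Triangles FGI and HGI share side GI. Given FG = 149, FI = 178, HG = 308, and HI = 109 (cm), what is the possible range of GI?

From triangle FGI: |149 − 178| < GI < 149 + 178, i.e. 29 < GI < 327.
From triangle HGI: 199 < GI < 417.
Both must hold, so GI lies in the intersection.

199 < GI < 327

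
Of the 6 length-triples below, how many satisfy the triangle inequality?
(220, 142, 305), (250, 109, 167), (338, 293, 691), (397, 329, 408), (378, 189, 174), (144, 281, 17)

3

(142,220,305): 142+220 > 305 → valid
(109,167,250): 109+167 > 250 → valid
(293,338,691): 293+338 ≤ 691 → not valid
(329,397,408): 329+397 > 408 → valid
(174,189,378): 174+189 ≤ 378 → not valid
(17,144,281): 17+144 ≤ 281 → not valid
3 of the 6 triples form a triangle.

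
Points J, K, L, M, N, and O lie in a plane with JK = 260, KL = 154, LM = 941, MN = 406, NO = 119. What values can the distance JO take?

The maximum is all hops collinear in one direction: 260 + 154 + 941 + 406 + 119 = 1880.
The longest hop is 941; the others sum to 939. Folding the others back against it leaves at least 941 − 939 = 2.

2 ≤ JO ≤ 1880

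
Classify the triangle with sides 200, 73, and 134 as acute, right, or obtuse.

Compare the square of the longest side to the sum of squares of the other two: 73² + 134² = 23285 < 40000 = 200².

obtuse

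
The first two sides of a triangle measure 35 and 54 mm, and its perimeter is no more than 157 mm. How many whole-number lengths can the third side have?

Triangle inequality: 19 < x < 89. Perimeter ≤ 157 gives x ≤ 157 − 35 − 54 = 68.
So 19 < x ≤ 68; integers 20 through 68: 49 values.

49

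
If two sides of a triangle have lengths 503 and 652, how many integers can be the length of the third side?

1005

The third side lies in the open interval (149, 1155).
Integers from 150 to 1154 inclusive: 1154 − 150 + 1 = 1005.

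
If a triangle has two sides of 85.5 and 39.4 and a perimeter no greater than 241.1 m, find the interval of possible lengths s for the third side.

46.1 < s ≤ 116.2 m

Triangle inequality alone gives 46.1 < s < 124.9.
The perimeter condition gives s ≤ 241.1 − 85.5 − 39.4 = 116.2.
Intersecting the two: 46.1 < s ≤ 116.2.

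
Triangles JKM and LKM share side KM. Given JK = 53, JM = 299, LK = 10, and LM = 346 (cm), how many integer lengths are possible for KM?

From triangle JKM: 246 < KM < 352.
From triangle LKM: 336 < KM < 356.
Intersection: 336 < KM < 352, so integers 337 through 351: 15 values.

15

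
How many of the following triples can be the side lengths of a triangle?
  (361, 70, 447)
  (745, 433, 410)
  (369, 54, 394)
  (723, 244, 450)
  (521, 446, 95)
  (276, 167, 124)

4

(70,361,447): 70+361 ≤ 447 → not valid
(410,433,745): 410+433 > 745 → valid
(54,369,394): 54+369 > 394 → valid
(244,450,723): 244+450 ≤ 723 → not valid
(95,446,521): 95+446 > 521 → valid
(124,167,276): 124+167 > 276 → valid
4 of the 6 triples form a triangle.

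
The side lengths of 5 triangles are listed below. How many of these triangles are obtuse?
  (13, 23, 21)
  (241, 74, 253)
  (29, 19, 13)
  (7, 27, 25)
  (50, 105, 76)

4

(13,23,21): 13²+21² = 610 > 529 = 23² → acute
(241,74,253): 74²+241² = 63557 < 64009 = 253² → obtuse
(29,19,13): 13²+19² = 530 < 841 = 29² → obtuse
(7,27,25): 7²+25² = 674 < 729 = 27² → obtuse
(50,105,76): 50²+76² = 8276 < 11025 = 105² → obtuse
4 of the 5 are obtuse.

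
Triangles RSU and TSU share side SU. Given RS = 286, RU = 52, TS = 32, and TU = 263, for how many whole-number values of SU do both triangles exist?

60

From triangle RSU: 234 < SU < 338.
From triangle TSU: 231 < SU < 295.
Intersection: 234 < SU < 295, so integers 235 through 294: 60 values.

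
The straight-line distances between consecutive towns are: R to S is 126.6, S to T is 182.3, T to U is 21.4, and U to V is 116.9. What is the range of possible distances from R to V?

The maximum is all hops collinear in one direction: 126.6 + 182.3 + 21.4 + 116.9 = 447.2.
The longest hop is 182.3; the others sum to 264.9. Since 182.3 ≤ 264.9, the path can fold back on itself completely, so the minimum distance is 0.

0 ≤ RV ≤ 447.2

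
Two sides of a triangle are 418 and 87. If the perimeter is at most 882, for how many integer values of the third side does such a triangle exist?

46

Triangle inequality: 331 < x < 505. Perimeter ≤ 882 gives x ≤ 882 − 418 − 87 = 377.
So 331 < x ≤ 377; integers 332 through 377: 46 values.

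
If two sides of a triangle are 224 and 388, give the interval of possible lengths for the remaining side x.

By the triangle inequality, x must be less than 224 + 388 = 612 and greater than |224 − 388| = 164.

164 < x < 612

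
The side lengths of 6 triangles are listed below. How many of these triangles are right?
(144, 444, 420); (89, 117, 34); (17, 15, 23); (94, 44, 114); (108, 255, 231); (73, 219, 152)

(144,444,420): 144²+420² = 197136 = 444² → right
(89,117,34): 34²+89² = 9077 < 13689 = 117² → obtuse
(17,15,23): 15²+17² = 514 < 529 = 23² → obtuse
(94,44,114): 44²+94² = 10772 < 12996 = 114² → obtuse
(108,255,231): 108²+231² = 65025 = 255² → right
(73,219,152): 73²+152² = 28433 < 47961 = 219² → obtuse
2 of the 6 are right.

2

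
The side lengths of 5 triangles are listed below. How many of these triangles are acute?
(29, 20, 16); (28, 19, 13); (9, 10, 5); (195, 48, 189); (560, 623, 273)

1

(29,20,16): 16²+20² = 656 < 841 = 29² → obtuse
(28,19,13): 13²+19² = 530 < 784 = 28² → obtuse
(9,10,5): 5²+9² = 106 > 100 = 10² → acute
(195,48,189): 48²+189² = 38025 = 195² → right
(560,623,273): 273²+560² = 388129 = 623² → right
1 of the 5 is acute.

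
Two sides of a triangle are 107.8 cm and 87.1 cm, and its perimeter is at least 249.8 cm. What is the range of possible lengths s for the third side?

54.9 ≤ s < 194.9 cm

Triangle inequality alone gives 20.7 < s < 194.9.
The perimeter condition gives s ≥ 249.8 − 107.8 − 87.1 = 54.9.
Intersecting the two: 54.9 ≤ s < 194.9.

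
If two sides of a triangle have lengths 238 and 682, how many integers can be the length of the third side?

475

The third side lies in the open interval (444, 920).
Integers from 445 to 919 inclusive: 919 − 445 + 1 = 475.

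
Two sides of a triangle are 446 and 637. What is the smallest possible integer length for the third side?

192

The third side must be strictly greater than |446 − 637| = 191.
The smallest integer above 191 is 192.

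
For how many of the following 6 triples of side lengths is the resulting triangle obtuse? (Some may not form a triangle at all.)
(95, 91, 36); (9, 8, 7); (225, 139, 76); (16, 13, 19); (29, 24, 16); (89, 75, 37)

(95,91,36): 36²+91² = 9577 > 9025 = 95² → acute
(9,8,7): 7²+8² = 113 > 81 = 9² → acute
(225,139,76): 76+139 ≤ 225, not a triangle
(16,13,19): 13²+16² = 425 > 361 = 19² → acute
(29,24,16): 16²+24² = 832 < 841 = 29² → obtuse
(89,75,37): 37²+75² = 6994 < 7921 = 89² → obtuse
2 of the 6 are obtuse.

2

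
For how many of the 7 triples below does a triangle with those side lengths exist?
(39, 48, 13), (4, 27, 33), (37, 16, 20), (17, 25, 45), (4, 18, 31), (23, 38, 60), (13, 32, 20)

3

(13,39,48): 13+39 > 48 → valid
(4,27,33): 4+27 ≤ 33 → not valid
(16,20,37): 16+20 ≤ 37 → not valid
(17,25,45): 17+25 ≤ 45 → not valid
(4,18,31): 4+18 ≤ 31 → not valid
(23,38,60): 23+38 > 60 → valid
(13,20,32): 13+20 > 32 → valid
3 of the 7 triples form a triangle.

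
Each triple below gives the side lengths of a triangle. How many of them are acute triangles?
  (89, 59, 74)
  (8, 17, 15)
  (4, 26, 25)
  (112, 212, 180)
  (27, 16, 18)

1

(89,59,74): 59²+74² = 8957 > 7921 = 89² → acute
(8,17,15): 8²+15² = 289 = 17² → right
(4,26,25): 4²+25² = 641 < 676 = 26² → obtuse
(112,212,180): 112²+180² = 44944 = 212² → right
(27,16,18): 16²+18² = 580 < 729 = 27² → obtuse
1 of the 5 is acute.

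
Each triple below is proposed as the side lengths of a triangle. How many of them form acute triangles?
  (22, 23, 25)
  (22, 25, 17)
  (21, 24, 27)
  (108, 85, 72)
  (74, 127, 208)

4

(22,23,25): 22²+23² = 1013 > 625 = 25² → acute
(22,25,17): 17²+22² = 773 > 625 = 25² → acute
(21,24,27): 21²+24² = 1017 > 729 = 27² → acute
(108,85,72): 72²+85² = 12409 > 11664 = 108² → acute
(74,127,208): 74+127 ≤ 208, not a triangle
4 of the 5 are acute.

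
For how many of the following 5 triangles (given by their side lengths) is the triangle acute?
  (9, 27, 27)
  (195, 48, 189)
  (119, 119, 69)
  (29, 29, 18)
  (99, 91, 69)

(9,27,27): 9²+27² = 810 > 729 = 27² → acute
(195,48,189): 48²+189² = 38025 = 195² → right
(119,119,69): 69²+119² = 18922 > 14161 = 119² → acute
(29,29,18): 18²+29² = 1165 > 841 = 29² → acute
(99,91,69): 69²+91² = 13042 > 9801 = 99² → acute
4 of the 5 are acute.

4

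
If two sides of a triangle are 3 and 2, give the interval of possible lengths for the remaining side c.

By the triangle inequality, c must be less than 3 + 2 = 5 and greater than |3 − 2| = 1.

1 < c < 5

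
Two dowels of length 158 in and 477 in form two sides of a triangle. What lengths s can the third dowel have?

319 < s < 635 (in)

By the triangle inequality, s must be less than 158 + 477 = 635 and greater than |158 − 477| = 319.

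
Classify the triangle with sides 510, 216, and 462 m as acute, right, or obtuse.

Compare the square of the longest side to the sum of squares of the other two: 216² + 462² = 260100 = 510².

right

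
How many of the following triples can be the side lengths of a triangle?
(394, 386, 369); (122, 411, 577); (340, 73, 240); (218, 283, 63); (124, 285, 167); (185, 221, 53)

3

(369,386,394): 369+386 > 394 → valid
(122,411,577): 122+411 ≤ 577 → not valid
(73,240,340): 73+240 ≤ 340 → not valid
(63,218,283): 63+218 ≤ 283 → not valid
(124,167,285): 124+167 > 285 → valid
(53,185,221): 53+185 > 221 → valid
3 of the 6 triples form a triangle.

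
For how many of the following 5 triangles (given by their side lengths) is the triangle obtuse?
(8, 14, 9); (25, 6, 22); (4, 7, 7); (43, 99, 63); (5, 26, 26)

(8,14,9): 8²+9² = 145 < 196 = 14² → obtuse
(25,6,22): 6²+22² = 520 < 625 = 25² → obtuse
(4,7,7): 4²+7² = 65 > 49 = 7² → acute
(43,99,63): 43²+63² = 5818 < 9801 = 99² → obtuse
(5,26,26): 5²+26² = 701 > 676 = 26² → acute
3 of the 5 are obtuse.

3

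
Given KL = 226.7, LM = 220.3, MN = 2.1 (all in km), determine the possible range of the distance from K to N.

4.3 ≤ KN ≤ 449.1 km

The maximum is all hops collinear in one direction: 226.7 + 220.3 + 2.1 = 449.1.
The longest hop is 226.7; the others sum to 222.4. Folding the others back against it leaves at least 226.7 − 222.4 = 4.3.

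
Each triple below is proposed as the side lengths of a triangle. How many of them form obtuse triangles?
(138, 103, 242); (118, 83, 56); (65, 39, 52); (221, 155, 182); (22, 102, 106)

(138,103,242): 103+138 ≤ 242, not a triangle
(118,83,56): 56²+83² = 10025 < 13924 = 118² → obtuse
(65,39,52): 39²+52² = 4225 = 65² → right
(221,155,182): 155²+182² = 57149 > 48841 = 221² → acute
(22,102,106): 22²+102² = 10888 < 11236 = 106² → obtuse
2 of the 5 are obtuse.

2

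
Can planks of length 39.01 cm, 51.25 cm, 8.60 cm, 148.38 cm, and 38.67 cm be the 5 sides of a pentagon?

For a pentagon, each side must be shorter than the sum of the others.
Here the longest side is 148.38, but the remaining 4 sides sum to only 137.53.

No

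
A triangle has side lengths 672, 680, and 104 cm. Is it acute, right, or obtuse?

Compare the square of the longest side to the sum of squares of the other two: 104² + 672² = 462400 = 680².

right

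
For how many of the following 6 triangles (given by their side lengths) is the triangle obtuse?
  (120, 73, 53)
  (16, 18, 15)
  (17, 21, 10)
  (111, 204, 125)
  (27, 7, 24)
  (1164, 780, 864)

4

(120,73,53): 53²+73² = 8138 < 14400 = 120² → obtuse
(16,18,15): 15²+16² = 481 > 324 = 18² → acute
(17,21,10): 10²+17² = 389 < 441 = 21² → obtuse
(111,204,125): 111²+125² = 27946 < 41616 = 204² → obtuse
(27,7,24): 7²+24² = 625 < 729 = 27² → obtuse
(1164,780,864): 780²+864² = 1354896 = 1164² → right
4 of the 6 are obtuse.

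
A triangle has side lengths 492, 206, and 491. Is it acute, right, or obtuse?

Compare the square of the longest side to the sum of squares of the other two: 206² + 491² = 283517 > 242064 = 492².

acute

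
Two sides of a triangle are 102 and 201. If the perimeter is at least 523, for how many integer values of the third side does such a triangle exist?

83

Triangle inequality: 99 < x < 303. Perimeter ≥ 523 gives x ≥ 523 − 102 − 201 = 220.
So 220 ≤ x < 303; integers 220 through 302: 83 values.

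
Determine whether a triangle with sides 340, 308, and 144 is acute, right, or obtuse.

right

Compare the square of the longest side to the sum of squares of the other two: 144² + 308² = 115600 = 340².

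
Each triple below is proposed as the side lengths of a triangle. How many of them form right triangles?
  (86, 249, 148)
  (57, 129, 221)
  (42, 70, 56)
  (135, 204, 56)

1

(86,249,148): 86+148 ≤ 249, not a triangle
(57,129,221): 57+129 ≤ 221, not a triangle
(42,70,56): 42²+56² = 4900 = 70² → right
(135,204,56): 56+135 ≤ 204, not a triangle
1 of the 4 is right.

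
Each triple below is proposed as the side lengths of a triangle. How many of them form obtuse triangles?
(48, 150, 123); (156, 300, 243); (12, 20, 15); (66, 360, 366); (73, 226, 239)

4

(48,150,123): 48²+123² = 17433 < 22500 = 150² → obtuse
(156,300,243): 156²+243² = 83385 < 90000 = 300² → obtuse
(12,20,15): 12²+15² = 369 < 400 = 20² → obtuse
(66,360,366): 66²+360² = 133956 = 366² → right
(73,226,239): 73²+226² = 56405 < 57121 = 239² → obtuse
4 of the 5 are obtuse.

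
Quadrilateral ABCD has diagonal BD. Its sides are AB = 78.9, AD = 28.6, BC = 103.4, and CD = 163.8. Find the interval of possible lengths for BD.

60.4 < BD < 107.5

From triangle ABD: |78.9 − 28.6| < BD < 78.9 + 28.6, i.e. 50.3 < BD < 107.5.
From triangle CBD: 60.4 < BD < 267.2.
Both must hold, so BD lies in the intersection.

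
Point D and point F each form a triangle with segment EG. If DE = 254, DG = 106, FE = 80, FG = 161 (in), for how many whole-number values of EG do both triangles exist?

From triangle DEG: 148 < EG < 360.
From triangle FEG: 81 < EG < 241.
Intersection: 148 < EG < 241, so integers 149 through 240: 92 values.

92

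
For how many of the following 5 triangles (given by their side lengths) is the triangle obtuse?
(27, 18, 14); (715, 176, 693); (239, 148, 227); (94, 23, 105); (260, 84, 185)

(27,18,14): 14²+18² = 520 < 729 = 27² → obtuse
(715,176,693): 176²+693² = 511225 = 715² → right
(239,148,227): 148²+227² = 73433 > 57121 = 239² → acute
(94,23,105): 23²+94² = 9365 < 11025 = 105² → obtuse
(260,84,185): 84²+185² = 41281 < 67600 = 260² → obtuse
3 of the 5 are obtuse.

3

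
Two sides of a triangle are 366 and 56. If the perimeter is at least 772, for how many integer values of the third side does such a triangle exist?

Triangle inequality: 310 < x < 422. Perimeter ≥ 772 gives x ≥ 772 − 366 − 56 = 350.
So 350 ≤ x < 422; integers 350 through 421: 72 values.

72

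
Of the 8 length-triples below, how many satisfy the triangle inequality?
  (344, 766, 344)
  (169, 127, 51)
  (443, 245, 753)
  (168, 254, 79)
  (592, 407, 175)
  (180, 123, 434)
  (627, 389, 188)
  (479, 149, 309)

1

(344,344,766): 344+344 ≤ 766 → not valid
(51,127,169): 51+127 > 169 → valid
(245,443,753): 245+443 ≤ 753 → not valid
(79,168,254): 79+168 ≤ 254 → not valid
(175,407,592): 175+407 ≤ 592 → not valid
(123,180,434): 123+180 ≤ 434 → not valid
(188,389,627): 188+389 ≤ 627 → not valid
(149,309,479): 149+309 ≤ 479 → not valid
1 of the 8 triples forms a triangle.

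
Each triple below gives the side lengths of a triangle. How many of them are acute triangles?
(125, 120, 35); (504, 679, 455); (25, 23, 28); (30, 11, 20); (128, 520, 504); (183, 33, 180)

(125,120,35): 35²+120² = 15625 = 125² → right
(504,679,455): 455²+504² = 461041 = 679² → right
(25,23,28): 23²+25² = 1154 > 784 = 28² → acute
(30,11,20): 11²+20² = 521 < 900 = 30² → obtuse
(128,520,504): 128²+504² = 270400 = 520² → right
(183,33,180): 33²+180² = 33489 = 183² → right
1 of the 6 is acute.

1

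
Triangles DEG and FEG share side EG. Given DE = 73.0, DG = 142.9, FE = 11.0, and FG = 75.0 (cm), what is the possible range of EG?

From triangle DEG: |73.0 − 142.9| < EG < 73.0 + 142.9, i.e. 69.9 < EG < 215.9.
From triangle FEG: 64.0 < EG < 86.0.
Both must hold, so EG lies in the intersection.

69.9 < EG < 86.0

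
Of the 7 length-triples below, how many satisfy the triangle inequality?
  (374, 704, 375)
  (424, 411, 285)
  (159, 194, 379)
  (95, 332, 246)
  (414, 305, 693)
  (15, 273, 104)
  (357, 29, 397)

4

(374,375,704): 374+375 > 704 → valid
(285,411,424): 285+411 > 424 → valid
(159,194,379): 159+194 ≤ 379 → not valid
(95,246,332): 95+246 > 332 → valid
(305,414,693): 305+414 > 693 → valid
(15,104,273): 15+104 ≤ 273 → not valid
(29,357,397): 29+357 ≤ 397 → not valid
4 of the 7 triples form a triangle.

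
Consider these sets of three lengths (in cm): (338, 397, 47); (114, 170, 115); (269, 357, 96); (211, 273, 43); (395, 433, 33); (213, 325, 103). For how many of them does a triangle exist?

2

(47,338,397): 47+338 ≤ 397 → not valid
(114,115,170): 114+115 > 170 → valid
(96,269,357): 96+269 > 357 → valid
(43,211,273): 43+211 ≤ 273 → not valid
(33,395,433): 33+395 ≤ 433 → not valid
(103,213,325): 103+213 ≤ 325 → not valid
2 of the 6 triples form a triangle.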